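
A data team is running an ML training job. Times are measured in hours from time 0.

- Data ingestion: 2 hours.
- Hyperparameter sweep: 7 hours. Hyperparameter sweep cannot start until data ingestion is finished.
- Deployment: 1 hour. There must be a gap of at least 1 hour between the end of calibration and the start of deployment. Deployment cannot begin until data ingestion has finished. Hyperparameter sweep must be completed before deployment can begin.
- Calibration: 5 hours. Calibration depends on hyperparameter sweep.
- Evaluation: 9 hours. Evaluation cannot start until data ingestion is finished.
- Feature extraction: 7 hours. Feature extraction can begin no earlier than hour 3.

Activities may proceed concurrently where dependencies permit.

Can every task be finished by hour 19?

Feature extraction waits on its own release at hour 3, so it starts at hour 3 and finishes at 3 + 7 = hour 10.
Nothing blocks data ingestion, so it runs from hour 0 to hour 2.
Evaluation waits on data ingestion (finishes hour 2), so it starts at hour 2 and finishes at 2 + 9 = hour 11.
After data ingestion (finishes hour 2), hyperparameter sweep can start at hour 2 and finishes at hour 9.
Calibration cannot begin until hyperparameter sweep (finishes hour 9). It runs from hour 9 to 9 + 5 = hour 14.
Deployment has to wait for calibration (finishes hour 14, plus 1-hour gap → hour 15); data ingestion (finishes hour 2); hyperparameter sweep (finishes hour 9). The latest of these is hour 15, so deployment runs hour 15 to 15 + 1 = hour 16.
Every task is finished by hour 16, which is no later than the deadline of 19, so the schedule is feasible.

Yes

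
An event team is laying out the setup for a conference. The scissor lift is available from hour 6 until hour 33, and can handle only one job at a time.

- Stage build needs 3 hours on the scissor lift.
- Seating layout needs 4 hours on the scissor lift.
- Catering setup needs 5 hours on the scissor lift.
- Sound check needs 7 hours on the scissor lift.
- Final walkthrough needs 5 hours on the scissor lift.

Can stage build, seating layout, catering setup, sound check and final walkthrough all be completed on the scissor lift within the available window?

The scissor lift window is 33 − 6 = 27 hours.
Running back to back, the jobs need 3 + 4 + 5 + 7 + 5 = 24 hours on the scissor lift.
Since 24 ≤ 27, they fit within the window.

Yes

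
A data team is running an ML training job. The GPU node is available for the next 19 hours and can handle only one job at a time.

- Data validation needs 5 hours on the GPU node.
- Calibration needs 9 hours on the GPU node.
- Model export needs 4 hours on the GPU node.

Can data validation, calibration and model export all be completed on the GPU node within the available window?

Running back to back, the jobs need 5 + 9 + 4 = 18 hours on the GPU node.
Since 18 ≤ 19, they fit within the window.

Yes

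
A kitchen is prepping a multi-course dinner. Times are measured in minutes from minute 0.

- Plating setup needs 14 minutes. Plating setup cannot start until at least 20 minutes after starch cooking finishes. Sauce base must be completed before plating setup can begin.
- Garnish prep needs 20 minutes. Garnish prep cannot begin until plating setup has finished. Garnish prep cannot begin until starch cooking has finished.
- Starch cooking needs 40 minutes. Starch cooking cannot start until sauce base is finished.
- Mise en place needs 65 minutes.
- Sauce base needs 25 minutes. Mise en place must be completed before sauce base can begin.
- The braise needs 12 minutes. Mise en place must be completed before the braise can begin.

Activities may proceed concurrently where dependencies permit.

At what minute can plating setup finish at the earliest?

164

Mise en place can start immediately at minute 0; it finishes at minute 65.
After mise en place (finishes minute 65), sauce base can start at minute 65 and finishes at minute 90.
Starch cooking waits on sauce base (finishes minute 90), so it starts at minute 90 and finishes at 90 + 40 = minute 130.
Plating setup cannot start until starch cooking (finishes minute 130, plus 20-minute gap → minute 150); sauce base (finishes minute 90). The controlling bound is minute 150, so plating setup finishes at 150 + 14 = minute 164.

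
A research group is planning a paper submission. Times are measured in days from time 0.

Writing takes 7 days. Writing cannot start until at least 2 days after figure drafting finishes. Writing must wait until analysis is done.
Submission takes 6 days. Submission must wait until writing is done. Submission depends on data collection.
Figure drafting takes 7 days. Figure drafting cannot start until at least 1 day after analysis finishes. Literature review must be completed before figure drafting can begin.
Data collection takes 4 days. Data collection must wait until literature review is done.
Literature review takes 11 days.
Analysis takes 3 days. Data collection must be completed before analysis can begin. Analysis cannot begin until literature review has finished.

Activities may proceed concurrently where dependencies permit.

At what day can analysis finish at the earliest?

Literature review can start immediately at day 0; it finishes at day 11.
Data collection cannot begin until literature review (finishes day 11). It runs from day 11 to 11 + 4 = day 15.
For analysis: data collection (finishes day 15); literature review (finishes day 11). Taking the maximum gives a start of day 15, and it finishes at 15 + 3 = day 18.

18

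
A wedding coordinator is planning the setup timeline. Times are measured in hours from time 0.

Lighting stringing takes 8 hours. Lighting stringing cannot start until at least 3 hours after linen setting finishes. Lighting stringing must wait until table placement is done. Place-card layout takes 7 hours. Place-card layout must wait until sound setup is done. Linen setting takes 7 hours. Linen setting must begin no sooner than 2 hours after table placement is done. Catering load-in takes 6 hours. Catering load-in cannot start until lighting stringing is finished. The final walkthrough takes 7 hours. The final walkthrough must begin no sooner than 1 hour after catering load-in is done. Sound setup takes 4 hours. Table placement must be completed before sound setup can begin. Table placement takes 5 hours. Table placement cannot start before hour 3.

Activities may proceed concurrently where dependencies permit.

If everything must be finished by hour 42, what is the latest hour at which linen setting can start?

10

Nothing follows the final walkthrough; the deadline of hour 42 is its only limit. It must start by 42 − 7 = hour 35.
Since the final walkthrough (must start by hour 35, minus 1-hour gap → hour 34) depends on it, catering load-in must finish by hour 34. Backing off its 6-hour duration gives a latest start of hour 28.
Lighting stringing feeds into catering load-in (must start by hour 28); so lighting stringing must finish by hour 28 and therefore start by hour 20.
Linen setting must finish before lighting stringing (must start by hour 20, minus 3-hour gap → hour 17). With a 7-hour duration, linen setting must start by 17 − 7 = hour 10.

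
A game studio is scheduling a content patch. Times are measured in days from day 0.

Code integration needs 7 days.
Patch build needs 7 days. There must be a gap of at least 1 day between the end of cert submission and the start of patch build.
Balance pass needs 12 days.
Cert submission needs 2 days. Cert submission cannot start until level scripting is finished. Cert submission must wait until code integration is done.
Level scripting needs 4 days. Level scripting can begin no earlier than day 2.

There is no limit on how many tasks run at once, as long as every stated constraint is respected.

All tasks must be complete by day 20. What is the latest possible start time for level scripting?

6

Nothing follows patch build; the deadline of day 20 is its only limit. It must start by 20 − 7 = day 13.
Cert submission must finish before patch build (must start by day 13, minus 1-day gap → day 12). With a 2-day duration, cert submission must start by 12 − 2 = day 10.
Level scripting must finish before cert submission (must start by day 10). With a 4-day duration, level scripting must start by 10 − 4 = day 6.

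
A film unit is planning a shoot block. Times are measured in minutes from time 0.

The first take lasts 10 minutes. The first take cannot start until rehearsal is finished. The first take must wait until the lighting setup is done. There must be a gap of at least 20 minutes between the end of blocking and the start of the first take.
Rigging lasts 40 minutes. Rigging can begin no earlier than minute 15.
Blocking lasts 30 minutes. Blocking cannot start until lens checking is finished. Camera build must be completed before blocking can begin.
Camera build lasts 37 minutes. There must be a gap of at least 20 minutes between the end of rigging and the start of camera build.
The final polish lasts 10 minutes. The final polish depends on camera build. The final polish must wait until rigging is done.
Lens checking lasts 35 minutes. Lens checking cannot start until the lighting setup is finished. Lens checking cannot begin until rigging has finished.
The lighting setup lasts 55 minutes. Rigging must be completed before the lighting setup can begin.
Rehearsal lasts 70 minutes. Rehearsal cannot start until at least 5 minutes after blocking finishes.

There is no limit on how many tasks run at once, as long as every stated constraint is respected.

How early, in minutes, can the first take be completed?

260

Rigging waits on its own release at minute 15, so it starts at minute 15 and finishes at 15 + 40 = minute 55.
Camera build waits on rigging (finishes minute 55, plus 20-minute gap → minute 75), so it starts at minute 75 and finishes at 75 + 37 = minute 112.
After rigging (finishes minute 55), the lighting setup can start at minute 55 and finishes at minute 110.
Lens checking cannot start until the lighting setup (finishes minute 110); rigging (finishes minute 55). The controlling bound is minute 110, so lens checking finishes at 110 + 35 = minute 145.
Blocking needs all of lens checking (finishes minute 145); camera build (finishes minute 112). That puts its earliest start at minute 145; it finishes at 145 + 30 = minute 175.
Rehearsal cannot begin until blocking (finishes minute 175, plus 5-minute gap → minute 180). It runs from minute 180 to 180 + 70 = minute 250.
The first take has to wait for rehearsal (finishes minute 250); the lighting setup (finishes minute 110); blocking (finishes minute 175, plus 20-minute gap → minute 195). The latest of these is minute 250, so the first take runs minute 250 to 250 + 10 = minute 260.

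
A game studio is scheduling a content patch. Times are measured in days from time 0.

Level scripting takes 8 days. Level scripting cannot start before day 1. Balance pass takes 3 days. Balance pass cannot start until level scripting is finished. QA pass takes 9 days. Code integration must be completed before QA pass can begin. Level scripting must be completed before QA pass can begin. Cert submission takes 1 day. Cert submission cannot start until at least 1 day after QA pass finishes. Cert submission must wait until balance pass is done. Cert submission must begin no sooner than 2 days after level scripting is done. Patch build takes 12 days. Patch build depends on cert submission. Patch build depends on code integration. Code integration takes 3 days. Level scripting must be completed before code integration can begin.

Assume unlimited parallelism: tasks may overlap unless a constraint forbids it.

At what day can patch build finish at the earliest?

Level scripting cannot begin until its own release at day 1. It runs from day 1 to 1 + 8 = day 9.
Balance pass cannot begin until level scripting (finishes day 9). It runs from day 9 to 9 + 3 = day 12.
Code integration cannot begin until level scripting (finishes day 9). It runs from day 9 to 9 + 3 = day 12.
QA pass cannot start until code integration (finishes day 12); level scripting (finishes day 9). The controlling bound is day 12, so QA pass finishes at 12 + 9 = day 21.
For cert submission: QA pass (finishes day 21, plus 1-day gap → day 22); balance pass (finishes day 12); level scripting (finishes day 9, plus 2-day gap → day 11). Taking the maximum gives a start of day 22, and it finishes at 22 + 1 = day 23.
Patch build needs all of cert submission (finishes day 23); code integration (finishes day 12). That puts its earliest start at day 23; it finishes at 23 + 12 = day 35.

35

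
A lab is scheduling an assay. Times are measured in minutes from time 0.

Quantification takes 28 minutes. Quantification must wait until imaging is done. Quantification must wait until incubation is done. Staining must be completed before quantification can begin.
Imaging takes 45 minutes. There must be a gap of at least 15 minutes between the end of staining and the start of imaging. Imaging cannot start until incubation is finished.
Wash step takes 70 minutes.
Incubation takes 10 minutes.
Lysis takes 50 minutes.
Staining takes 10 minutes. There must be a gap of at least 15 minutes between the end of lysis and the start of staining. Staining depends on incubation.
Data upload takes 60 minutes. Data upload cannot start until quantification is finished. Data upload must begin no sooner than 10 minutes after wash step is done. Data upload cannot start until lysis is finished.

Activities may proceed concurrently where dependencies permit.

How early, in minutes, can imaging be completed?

135

Incubation has no prerequisites, so it starts at minute 0 and finishes at minute 10.
Lysis has no prerequisites, so it starts at minute 0 and finishes at minute 50.
Staining cannot start until lysis (finishes minute 50, plus 15-minute gap → minute 65); incubation (finishes minute 10). The controlling bound is minute 65, so staining finishes at 65 + 10 = minute 75.
Imaging cannot start until staining (finishes minute 75, plus 15-minute gap → minute 90); incubation (finishes minute 10). The controlling bound is minute 90, so imaging finishes at 90 + 45 = minute 135.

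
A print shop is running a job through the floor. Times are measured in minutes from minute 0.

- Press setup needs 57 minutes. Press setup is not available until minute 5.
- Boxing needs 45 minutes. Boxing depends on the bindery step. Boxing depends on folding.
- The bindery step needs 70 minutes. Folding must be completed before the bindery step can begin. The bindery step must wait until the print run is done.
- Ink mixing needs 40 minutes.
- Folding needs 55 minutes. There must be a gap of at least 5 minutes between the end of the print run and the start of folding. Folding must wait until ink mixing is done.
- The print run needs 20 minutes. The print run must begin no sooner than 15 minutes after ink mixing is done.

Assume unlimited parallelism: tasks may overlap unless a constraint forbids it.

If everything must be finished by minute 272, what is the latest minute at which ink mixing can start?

22

Boxing must finish by minute 272; it takes 45 minutes, so it must start by 272 − 45 = minute 227.
The bindery step feeds into boxing (must start by minute 227); so the bindery step must finish by minute 227 and therefore start by minute 157.
For folding: the bindery step (must start by minute 157); boxing (must start by minute 227). The most restrictive is minute 157; with a 55-minute duration, folding must start by minute 102.
The print run must finish in time for folding (must start by minute 102, minus 5-minute gap → minute 97); the bindery step (must start by minute 157). The tightest is minute 97, so the print run must start by 97 − 20 = minute 77.
For ink mixing: the print run (must start by minute 77, minus 15-minute gap → minute 62); folding (must start by minute 102). The most restrictive is minute 62; with a 40-minute duration, ink mixing must start by minute 22.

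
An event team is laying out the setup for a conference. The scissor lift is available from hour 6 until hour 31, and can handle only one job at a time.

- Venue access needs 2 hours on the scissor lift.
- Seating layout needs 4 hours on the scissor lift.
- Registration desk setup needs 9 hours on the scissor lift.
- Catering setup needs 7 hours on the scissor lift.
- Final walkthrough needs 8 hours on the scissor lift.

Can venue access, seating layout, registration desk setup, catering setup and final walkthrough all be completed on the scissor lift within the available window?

No

The scissor lift window is 31 − 6 = 25 hours.
Running back to back, the jobs need 2 + 4 + 9 + 7 + 8 = 30 hours on the scissor lift.
Since 30 > 25, they cannot all fit.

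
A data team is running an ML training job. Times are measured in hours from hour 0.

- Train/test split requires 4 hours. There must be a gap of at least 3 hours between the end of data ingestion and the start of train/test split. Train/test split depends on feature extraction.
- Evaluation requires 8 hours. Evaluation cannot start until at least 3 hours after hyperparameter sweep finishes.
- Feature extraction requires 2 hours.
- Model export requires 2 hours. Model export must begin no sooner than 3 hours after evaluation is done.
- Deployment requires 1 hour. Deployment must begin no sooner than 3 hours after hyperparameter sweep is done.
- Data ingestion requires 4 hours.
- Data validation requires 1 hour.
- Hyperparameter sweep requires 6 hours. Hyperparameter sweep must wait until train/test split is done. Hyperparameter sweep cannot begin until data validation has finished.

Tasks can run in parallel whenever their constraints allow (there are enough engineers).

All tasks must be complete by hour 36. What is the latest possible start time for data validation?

13

Model export must finish by hour 36; it takes 2 hours, so it must start by 36 − 2 = hour 34.
Evaluation feeds into model export (must start by hour 34, minus 3-hour gap → hour 31); so evaluation must finish by hour 31 and therefore start by hour 23.
Deployment has no dependents, so it just needs to finish by hour 36. Starting by 36 − 1 = hour 35 achieves that.
Hyperparameter sweep feeds evaluation (must start by hour 23, minus 3-hour gap → hour 20); deployment (must start by hour 35, minus 3-hour gap → hour 32). Taking the minimum, hyperparameter sweep must finish by hour 20 and start by 20 − 6 = hour 14.
Since hyperparameter sweep (must start by hour 14) depends on it, data validation must finish by hour 14. Backing off its 1-hour duration gives a latest start of hour 13.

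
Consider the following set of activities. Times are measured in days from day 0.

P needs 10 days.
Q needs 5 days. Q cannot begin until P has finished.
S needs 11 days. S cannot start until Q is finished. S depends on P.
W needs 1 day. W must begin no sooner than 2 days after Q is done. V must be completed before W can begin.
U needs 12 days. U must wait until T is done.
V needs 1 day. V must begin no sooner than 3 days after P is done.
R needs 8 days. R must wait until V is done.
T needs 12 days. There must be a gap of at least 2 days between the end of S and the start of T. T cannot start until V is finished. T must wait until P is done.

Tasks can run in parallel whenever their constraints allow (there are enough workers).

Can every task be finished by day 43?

No

Nothing blocks P, so it runs from day 0 to day 10.
V cannot begin until P (finishes day 10, plus 3-day gap → day 13). It runs from day 13 to 13 + 1 = day 14.
R cannot begin until V (finishes day 14). It runs from day 14 to 14 + 8 = day 22.
Q cannot begin until P (finishes day 10). It runs from day 10 to 10 + 5 = day 15.
W has to wait for Q (finishes day 15, plus 2-day gap → day 17); V (finishes day 14). The latest of these is day 17, so W runs day 17 to 17 + 1 = day 18.
S has to wait for Q (finishes day 15); P (finishes day 10). The latest of these is day 15, so S runs day 15 to 15 + 11 = day 26.
For T: S (finishes day 26, plus 2-day gap → day 28); V (finishes day 14); P (finishes day 10). Taking the maximum gives a start of day 28, and it finishes at 28 + 12 = day 40.
U cannot begin until T (finishes day 40). It runs from day 40 to 40 + 12 = day 52.
The earliest everything can be done is day 52, which is after the deadline of 43, so it is not possible.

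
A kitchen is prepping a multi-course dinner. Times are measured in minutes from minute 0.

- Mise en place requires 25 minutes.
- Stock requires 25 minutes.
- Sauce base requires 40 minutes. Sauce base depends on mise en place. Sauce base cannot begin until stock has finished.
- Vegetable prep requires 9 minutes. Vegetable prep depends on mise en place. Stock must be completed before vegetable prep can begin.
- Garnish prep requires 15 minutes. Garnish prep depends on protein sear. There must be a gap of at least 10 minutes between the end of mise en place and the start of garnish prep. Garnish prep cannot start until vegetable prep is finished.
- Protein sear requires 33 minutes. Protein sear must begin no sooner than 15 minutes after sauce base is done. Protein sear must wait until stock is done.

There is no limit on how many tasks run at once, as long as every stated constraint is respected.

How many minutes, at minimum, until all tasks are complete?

128

Stock has no prerequisites, so it starts at minute 0 and finishes at minute 25.
Mise en place has no prerequisites, so it starts at minute 0 and finishes at minute 25.
Vegetable prep needs all of mise en place (finishes minute 25); stock (finishes minute 25). That puts its earliest start at minute 25; it finishes at 25 + 9 = minute 34.
Sauce base needs all of mise en place (finishes minute 25); stock (finishes minute 25). That puts its earliest start at minute 25; it finishes at 25 + 40 = minute 65.
For protein sear: sauce base (finishes minute 65, plus 15-minute gap → minute 80); stock (finishes minute 25). Taking the maximum gives a start of minute 80, and it finishes at 80 + 33 = minute 113.
Garnish prep has to wait for protein sear (finishes minute 113); mise en place (finishes minute 25, plus 10-minute gap → minute 35); vegetable prep (finishes minute 34). The latest of these is minute 113, so garnish prep runs minute 113 to 113 + 15 = minute 128.
All tasks are finished once the last one completes. Finish times: Mise en place at 25, Stock at 25, Sauce base at 65, Protein sear at 113, Vegetable prep at 34, Garnish prep at 128. The latest is minute 128.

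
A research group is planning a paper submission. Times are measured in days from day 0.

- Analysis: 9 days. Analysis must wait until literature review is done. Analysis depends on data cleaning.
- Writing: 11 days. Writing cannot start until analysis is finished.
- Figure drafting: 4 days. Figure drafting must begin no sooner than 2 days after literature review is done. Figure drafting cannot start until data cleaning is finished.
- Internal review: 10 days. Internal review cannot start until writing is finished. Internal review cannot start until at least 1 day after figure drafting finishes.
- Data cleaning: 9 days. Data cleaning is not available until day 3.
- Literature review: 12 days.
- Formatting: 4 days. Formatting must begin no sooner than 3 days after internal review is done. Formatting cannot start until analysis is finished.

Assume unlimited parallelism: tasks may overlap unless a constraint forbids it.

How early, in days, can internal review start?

32

After its own release at day 3, data cleaning can start at day 3 and finishes at day 12.
Literature review has no prerequisites, so it starts at day 0 and finishes at day 12.
Figure drafting cannot start until literature review (finishes day 12, plus 2-day gap → day 14); data cleaning (finishes day 12). The controlling bound is day 14, so figure drafting finishes at 14 + 4 = day 18.
Analysis has to wait for literature review (finishes day 12); data cleaning (finishes day 12). The latest of these is day 12, so analysis runs day 12 to 12 + 9 = day 21.
Writing waits on analysis (finishes day 21), so it starts at day 21 and finishes at 21 + 11 = day 32.
Internal review waits on writing (finishes day 32); figure drafting (finishes day 18, plus 1-day gap → day 19). The latest of these is day 32, which is the earliest internal review can start.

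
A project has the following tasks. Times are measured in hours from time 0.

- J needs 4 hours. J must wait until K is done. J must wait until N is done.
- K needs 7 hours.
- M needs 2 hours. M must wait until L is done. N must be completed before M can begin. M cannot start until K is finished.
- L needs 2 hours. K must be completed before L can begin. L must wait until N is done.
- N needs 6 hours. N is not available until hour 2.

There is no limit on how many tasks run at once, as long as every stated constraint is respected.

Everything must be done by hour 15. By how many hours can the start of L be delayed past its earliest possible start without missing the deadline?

3

N waits on its own release at hour 2, so it starts at hour 2 and finishes at 2 + 6 = hour 8.
K can start immediately at hour 0; it finishes at hour 7.
For L: K (finishes hour 7); N (finishes hour 8). Taking the maximum gives a start of hour 8, and it finishes at 8 + 2 = hour 10.

Working backward from the deadline:
M has no dependents, so it just needs to finish by hour 15. Starting by 15 − 2 = hour 13 achieves that.
Since M (must start by hour 13) depends on it, L must finish by hour 13. Backing off its 2-hour duration gives a latest start of hour 11.
So L can start as early as hour 8 and as late as hour 11, giving 11 − 8 = 3 hours of slack.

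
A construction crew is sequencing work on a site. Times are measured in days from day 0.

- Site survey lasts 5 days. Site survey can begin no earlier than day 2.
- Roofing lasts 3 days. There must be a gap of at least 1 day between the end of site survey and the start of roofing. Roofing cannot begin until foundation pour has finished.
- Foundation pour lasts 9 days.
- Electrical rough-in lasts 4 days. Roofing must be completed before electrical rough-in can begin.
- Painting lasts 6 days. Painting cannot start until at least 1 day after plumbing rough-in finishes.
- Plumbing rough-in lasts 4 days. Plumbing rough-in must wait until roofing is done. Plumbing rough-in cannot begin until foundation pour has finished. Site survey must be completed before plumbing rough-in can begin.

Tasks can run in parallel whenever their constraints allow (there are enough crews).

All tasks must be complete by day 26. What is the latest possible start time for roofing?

Painting must finish by day 26; it takes 6 days, so it must start by 26 − 6 = day 20.
Plumbing rough-in must finish before painting (must start by day 20, minus 1-day gap → day 19). With a 4-day duration, plumbing rough-in must start by 19 − 4 = day 15.
Nothing follows electrical rough-in; the deadline of day 26 is its only limit. It must start by 26 − 4 = day 22.
Roofing must finish in time for plumbing rough-in (must start by day 15); electrical rough-in (must start by day 22). The tightest is day 15, so roofing must start by 15 − 3 = day 12.

12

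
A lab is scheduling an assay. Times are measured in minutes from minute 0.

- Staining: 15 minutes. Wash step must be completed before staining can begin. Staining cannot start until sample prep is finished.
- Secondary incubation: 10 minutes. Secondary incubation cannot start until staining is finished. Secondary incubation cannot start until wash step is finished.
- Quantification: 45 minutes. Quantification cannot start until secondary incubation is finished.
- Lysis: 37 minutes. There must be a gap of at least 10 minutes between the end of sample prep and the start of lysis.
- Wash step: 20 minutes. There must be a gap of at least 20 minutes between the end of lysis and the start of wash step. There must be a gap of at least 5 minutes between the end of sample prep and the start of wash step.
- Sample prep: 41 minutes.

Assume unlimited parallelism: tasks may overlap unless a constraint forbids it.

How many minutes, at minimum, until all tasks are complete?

198

Sample prep has no prerequisites, so it starts at minute 0 and finishes at minute 41.
Lysis cannot begin until sample prep (finishes minute 41, plus 10-minute gap → minute 51). It runs from minute 51 to 51 + 37 = minute 88.
For wash step: lysis (finishes minute 88, plus 20-minute gap → minute 108); sample prep (finishes minute 41, plus 5-minute gap → minute 46). Taking the maximum gives a start of minute 108, and it finishes at 108 + 20 = minute 128.
Staining has to wait for wash step (finishes minute 128); sample prep (finishes minute 41). The latest of these is minute 128, so staining runs minute 128 to 128 + 15 = minute 143.
For secondary incubation: staining (finishes minute 143); wash step (finishes minute 128). Taking the maximum gives a start of minute 143, and it finishes at 143 + 10 = minute 153.
Quantification waits on secondary incubation (finishes minute 153), so it starts at minute 153 and finishes at 153 + 45 = minute 198.
All tasks are finished once the last one completes. Finish times: Sample prep at 41, Lysis at 88, Wash step at 128, Staining at 143, Secondary incubation at 153, Quantification at 198. The latest is minute 198.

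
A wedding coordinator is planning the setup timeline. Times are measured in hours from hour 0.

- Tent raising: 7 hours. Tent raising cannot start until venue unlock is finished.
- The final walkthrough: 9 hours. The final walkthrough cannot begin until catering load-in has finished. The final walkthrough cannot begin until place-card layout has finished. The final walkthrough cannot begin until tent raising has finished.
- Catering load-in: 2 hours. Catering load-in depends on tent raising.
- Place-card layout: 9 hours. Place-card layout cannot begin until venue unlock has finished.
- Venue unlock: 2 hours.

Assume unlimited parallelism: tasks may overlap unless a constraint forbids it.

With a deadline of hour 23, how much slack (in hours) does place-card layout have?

Venue unlock has no prerequisites, so it starts at hour 0 and finishes at hour 2.
After venue unlock (finishes hour 2), place-card layout can start at hour 2 and finishes at hour 11.

Working backward from the deadline:
Nothing follows the final walkthrough; the deadline of hour 23 is its only limit. It must start by 23 − 9 = hour 14.
Place-card layout has to be done before the final walkthrough (must start by hour 14). That means finishing by hour 14, i.e. starting by 14 − 9 = hour 5.
So place-card layout can start as early as hour 2 and as late as hour 5, giving 5 − 2 = 3 hours of slack.

3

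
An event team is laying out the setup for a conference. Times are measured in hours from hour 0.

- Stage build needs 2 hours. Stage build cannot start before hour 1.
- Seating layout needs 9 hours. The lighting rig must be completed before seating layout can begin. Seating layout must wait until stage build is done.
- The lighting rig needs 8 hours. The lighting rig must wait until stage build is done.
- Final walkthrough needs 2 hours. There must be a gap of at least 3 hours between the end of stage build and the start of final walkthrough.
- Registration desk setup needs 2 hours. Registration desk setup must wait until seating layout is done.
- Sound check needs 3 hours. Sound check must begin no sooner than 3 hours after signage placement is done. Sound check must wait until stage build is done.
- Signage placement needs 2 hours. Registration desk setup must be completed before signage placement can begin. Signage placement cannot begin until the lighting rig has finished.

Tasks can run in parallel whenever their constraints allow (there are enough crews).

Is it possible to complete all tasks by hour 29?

Stage build cannot begin until its own release at hour 1. It runs from hour 1 to 1 + 2 = hour 3.
After stage build (finishes hour 3, plus 3-hour gap → hour 6), final walkthrough can start at hour 6 and finishes at hour 8.
After stage build (finishes hour 3), the lighting rig can start at hour 3 and finishes at hour 11.
Seating layout cannot start until the lighting rig (finishes hour 11); stage build (finishes hour 3). The controlling bound is hour 11, so seating layout finishes at 11 + 9 = hour 20.
Registration desk setup waits on seating layout (finishes hour 20), so it starts at hour 20 and finishes at 20 + 2 = hour 22.
Signage placement needs all of registration desk setup (finishes hour 22); the lighting rig (finishes hour 11). That puts its earliest start at hour 22; it finishes at 22 + 2 = hour 24.
Sound check cannot start until signage placement (finishes hour 24, plus 3-hour gap → hour 27); stage build (finishes hour 3). The controlling bound is hour 27, so sound check finishes at 27 + 3 = hour 30.
The earliest everything can be done is hour 30, which is after the deadline of 29, so it is not possible.

No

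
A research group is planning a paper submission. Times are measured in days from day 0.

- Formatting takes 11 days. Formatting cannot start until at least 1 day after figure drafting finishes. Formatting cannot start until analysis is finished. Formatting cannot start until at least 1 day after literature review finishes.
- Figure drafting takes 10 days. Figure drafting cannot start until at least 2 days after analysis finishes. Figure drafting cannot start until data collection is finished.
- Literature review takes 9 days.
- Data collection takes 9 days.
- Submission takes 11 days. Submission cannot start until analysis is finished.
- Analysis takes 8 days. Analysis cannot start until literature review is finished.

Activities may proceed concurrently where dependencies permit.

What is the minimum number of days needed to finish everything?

41

Nothing blocks data collection, so it runs from day 0 to day 9.
Nothing blocks literature review, so it runs from day 0 to day 9.
After literature review (finishes day 9), analysis can start at day 9 and finishes at day 17.
Submission waits on analysis (finishes day 17), so it starts at day 17 and finishes at 17 + 11 = day 28.
For figure drafting: analysis (finishes day 17, plus 2-day gap → day 19); data collection (finishes day 9). Taking the maximum gives a start of day 19, and it finishes at 19 + 10 = day 29.
Formatting has to wait for figure drafting (finishes day 29, plus 1-day gap → day 30); analysis (finishes day 17); literature review (finishes day 9, plus 1-day gap → day 10). The latest of these is day 30, so formatting runs day 30 to 30 + 11 = day 41.
All tasks are finished once the last one completes. Finish times: Literature review at 9, Data collection at 9, Analysis at 17, Figure drafting at 29, Formatting at 41, Submission at 28. The latest is day 41.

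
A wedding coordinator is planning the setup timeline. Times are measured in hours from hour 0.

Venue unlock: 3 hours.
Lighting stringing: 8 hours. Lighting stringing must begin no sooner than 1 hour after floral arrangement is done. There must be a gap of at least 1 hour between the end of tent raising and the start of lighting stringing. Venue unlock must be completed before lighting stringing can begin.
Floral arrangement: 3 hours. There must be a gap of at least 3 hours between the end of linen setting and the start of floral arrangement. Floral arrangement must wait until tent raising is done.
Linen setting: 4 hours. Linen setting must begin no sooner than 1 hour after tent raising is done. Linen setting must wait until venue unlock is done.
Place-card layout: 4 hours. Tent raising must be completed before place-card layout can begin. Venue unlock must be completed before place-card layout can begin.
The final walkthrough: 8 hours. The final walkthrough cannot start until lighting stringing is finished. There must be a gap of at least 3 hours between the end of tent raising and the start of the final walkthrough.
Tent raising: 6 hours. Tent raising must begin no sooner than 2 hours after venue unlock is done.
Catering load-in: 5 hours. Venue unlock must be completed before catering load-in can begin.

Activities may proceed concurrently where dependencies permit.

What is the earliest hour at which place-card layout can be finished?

Nothing blocks venue unlock, so it runs from hour 0 to hour 3.
After venue unlock (finishes hour 3, plus 2-hour gap → hour 5), tent raising can start at hour 5 and finishes at hour 11.
For place-card layout: tent raising (finishes hour 11); venue unlock (finishes hour 3). Taking the maximum gives a start of hour 11, and it finishes at 11 + 4 = hour 15.

15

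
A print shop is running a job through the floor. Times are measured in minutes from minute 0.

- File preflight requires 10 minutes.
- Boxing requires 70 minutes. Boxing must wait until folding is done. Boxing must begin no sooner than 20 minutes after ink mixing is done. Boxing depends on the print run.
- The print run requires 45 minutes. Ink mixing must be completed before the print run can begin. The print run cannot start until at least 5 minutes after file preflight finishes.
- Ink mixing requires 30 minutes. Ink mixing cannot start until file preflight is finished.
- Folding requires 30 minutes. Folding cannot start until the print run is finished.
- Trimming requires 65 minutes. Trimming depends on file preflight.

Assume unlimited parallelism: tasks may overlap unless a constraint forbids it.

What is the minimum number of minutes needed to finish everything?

185

File preflight has no prerequisites, so it starts at minute 0 and finishes at minute 10.
After file preflight (finishes minute 10), trimming can start at minute 10 and finishes at minute 75.
Ink mixing cannot begin until file preflight (finishes minute 10). It runs from minute 10 to 10 + 30 = minute 40.
The print run cannot start until ink mixing (finishes minute 40); file preflight (finishes minute 10, plus 5-minute gap → minute 15). The controlling bound is minute 40, so the print run finishes at 40 + 45 = minute 85.
Folding waits on the print run (finishes minute 85), so it starts at minute 85 and finishes at 85 + 30 = minute 115.
For boxing: folding (finishes minute 115); ink mixing (finishes minute 40, plus 20-minute gap → minute 60); the print run (finishes minute 85). Taking the maximum gives a start of minute 115, and it finishes at 115 + 70 = minute 185.
All tasks are finished once the last one completes. Finish times: File preflight at 10, Ink mixing at 40, The print run at 85, Trimming at 75, Folding at 115, Boxing at 185. The latest is minute 185.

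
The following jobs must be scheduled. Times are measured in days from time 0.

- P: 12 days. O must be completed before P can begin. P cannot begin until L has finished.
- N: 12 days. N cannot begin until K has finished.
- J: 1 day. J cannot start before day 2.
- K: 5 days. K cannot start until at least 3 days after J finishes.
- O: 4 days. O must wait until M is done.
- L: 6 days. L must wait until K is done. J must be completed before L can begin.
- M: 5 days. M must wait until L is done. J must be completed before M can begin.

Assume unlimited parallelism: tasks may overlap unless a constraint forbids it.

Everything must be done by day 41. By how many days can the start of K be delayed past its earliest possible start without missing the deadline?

J cannot begin until its own release at day 2. It runs from day 2 to 2 + 1 = day 3.
After J (finishes day 3, plus 3-day gap → day 6), K can start at day 6 and finishes at day 11.

Working backward from the deadline:
To finish by day 41, P (duration 12) must start no later than day 29.
O feeds into P (must start by day 29); so O must finish by day 29 and therefore start by day 25.
M feeds into O (must start by day 25); so M must finish by day 25 and therefore start by day 20.
For L: M (must start by day 20); P (must start by day 29). The most restrictive is day 20; with a 6-day duration, L must start by day 14.
N has no dependents, so it just needs to finish by day 41. Starting by 41 − 12 = day 29 achieves that.
For K: L (must start by day 14); N (must start by day 29). The most restrictive is day 14; with a 5-day duration, K must start by day 9.
So K can start as early as day 6 and as late as day 9, giving 9 − 6 = 3 days of slack.

3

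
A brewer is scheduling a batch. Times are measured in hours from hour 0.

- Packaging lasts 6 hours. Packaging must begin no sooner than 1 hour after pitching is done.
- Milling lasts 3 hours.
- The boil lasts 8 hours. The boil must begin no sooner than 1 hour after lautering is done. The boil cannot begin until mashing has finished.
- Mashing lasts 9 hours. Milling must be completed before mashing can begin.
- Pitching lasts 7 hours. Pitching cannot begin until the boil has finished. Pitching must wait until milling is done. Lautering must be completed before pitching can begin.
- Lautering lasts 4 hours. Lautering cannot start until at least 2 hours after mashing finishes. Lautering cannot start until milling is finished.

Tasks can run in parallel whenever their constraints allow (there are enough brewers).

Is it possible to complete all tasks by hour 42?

Nothing blocks milling, so it runs from hour 0 to hour 3.
After milling (finishes hour 3), mashing can start at hour 3 and finishes at hour 12.
Lautering has to wait for mashing (finishes hour 12, plus 2-hour gap → hour 14); milling (finishes hour 3). The latest of these is hour 14, so lautering runs hour 14 to 14 + 4 = hour 18.
The boil has to wait for lautering (finishes hour 18, plus 1-hour gap → hour 19); mashing (finishes hour 12). The latest of these is hour 19, so the boil runs hour 19 to 19 + 8 = hour 27.
For pitching: the boil (finishes hour 27); milling (finishes hour 3); lautering (finishes hour 18). Taking the maximum gives a start of hour 27, and it finishes at 27 + 7 = hour 34.
Packaging waits on pitching (finishes hour 34, plus 1-hour gap → hour 35), so it starts at hour 35 and finishes at 35 + 6 = hour 41.
Every task is finished by hour 41, which is no later than the deadline of 42, so the schedule is feasible.

Yes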